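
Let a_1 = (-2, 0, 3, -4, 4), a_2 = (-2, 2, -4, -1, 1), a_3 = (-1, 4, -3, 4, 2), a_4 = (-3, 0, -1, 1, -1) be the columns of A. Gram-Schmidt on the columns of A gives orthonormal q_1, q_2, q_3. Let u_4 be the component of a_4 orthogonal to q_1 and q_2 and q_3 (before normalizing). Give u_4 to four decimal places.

u_4 = (-2.6059, -0.6326, 0.5566, 0.8392, -0.8812)

a_1 = (-2, 0, 3, -4, 4); ‖a_1‖ = 6.7082, so q_1 = (-0.2981, 0.0000, 0.4472, -0.5963, 0.5963).
q_1·a_2 = (-0.2981)·(-2) + 0.0000·2 + 0.4472·(-4) + (-0.5963)·(-1) + 0.5963·1 = 0.0000.
u_2 = a_2 − 0.0000·q_1 = (-2.0000, 2.0000, -4.0000, -1.0000, 1.0000).
‖u_2‖ = 5.0990, so q_2 = (-0.3922, 0.3922, -0.7845, -0.1961, 0.1961).
q_1·a_3 = (-0.2981)·(-1) + 0.0000·4 + 0.4472·(-3) + (-0.5963)·4 + 0.5963·2 = -2.2361; q_2·a_3 = (-0.3922)·(-1) + 0.3922·4 + (-0.7845)·(-3) + (-0.1961)·4 + 0.1961·2 = 3.9223.
u_3 = a_3 + 2.2361·q_1 − 3.9223·q_2 = (-0.1282, 2.4615, 1.0769, 3.4359, 2.5641).
‖u_3‖ = 5.0612, so q_3 = (-0.0253, 0.4864, 0.2128, 0.6789, 0.5066).
q_1·a_4 = (-0.2981)·(-3) + 0.0000·0 + 0.4472·(-1) + (-0.5963)·1 + 0.5963·(-1) = -0.7454; q_2·a_4 = (-0.3922)·(-3) + 0.3922·0 + (-0.7845)·(-1) + (-0.1961)·1 + 0.1961·(-1) = 1.5689; q_3·a_4 = (-0.0253)·(-3) + 0.4864·0 + 0.2128·(-1) + 0.6789·1 + 0.5066·(-1) = 0.0355.
u_4 = a_4 + 0.7454·q_1 − 1.5689·q_2 − 0.0355·q_3 = (-2.6059, -0.6326, 0.5566, 0.8392, -0.8812).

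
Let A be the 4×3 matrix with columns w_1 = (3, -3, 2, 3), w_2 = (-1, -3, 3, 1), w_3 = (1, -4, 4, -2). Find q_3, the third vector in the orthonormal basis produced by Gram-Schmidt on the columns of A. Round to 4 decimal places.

q_1 = w_1/‖w_1‖ = (3, -3, 2, 3)/5.5678 = (0.5388, -0.5388, 0.3592, 0.5388).
r_{12} = q_1·w_2 = 2.6941.
u_2 = w_2 − 2.6941·q_1 = (-2.4516, -1.5484, 2.0323, -0.4516).
‖u_2‖ = 3.5696, so q_2 = (-0.6868, -0.4338, 0.5693, -0.1265).
r_{13} = q_1·w_3 = 3.0533; r_{23} = q_2·w_3 = 3.5786.
u_3 = w_3 − 3.0533·q_1 − 3.5786·q_2 = (1.8127, -0.8025, 0.8658, -3.1924).
‖u_3‖ = 3.8563, so q_3 = (0.4701, -0.2081, 0.2245, -0.8278).

q_3 = (0.4701, -0.2081, 0.2245, -0.8278)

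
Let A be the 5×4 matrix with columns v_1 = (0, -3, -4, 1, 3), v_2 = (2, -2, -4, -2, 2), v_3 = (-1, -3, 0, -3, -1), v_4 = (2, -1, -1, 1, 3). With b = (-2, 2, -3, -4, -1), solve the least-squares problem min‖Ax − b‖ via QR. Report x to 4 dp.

v_1 = (0, -3, -4, 1, 3); ‖v_1‖ = 5.9161, so e_1 = (0.0000, -0.5071, -0.6761, 0.1690, 0.5071).
e_1·v_2 = 0.0000·2 + (-0.5071)·(-2) + (-0.6761)·(-4) + 0.1690·(-2) + 0.5071·2 = 4.3948.
u_2 = v_2 − 4.3948·e_1 = (2.0000, 0.2286, -1.0286, -2.7429, -0.2286).
‖u_2‖ = 3.5617, so e_2 = (0.5615, 0.0642, -0.2888, -0.7701, -0.0642).
e_1·v_3 = 0.0000·(-1) + (-0.5071)·(-3) + (-0.6761)·0 + 0.1690·(-3) + 0.5071·(-1) = 0.5071; e_2·v_3 = 0.5615·(-1) + 0.0642·(-3) + (-0.2888)·0 + (-0.7701)·(-3) + (-0.0642)·(-1) = 1.6204.
u_3 = v_3 − 0.5071·e_1 − 1.6204·e_2 = (-1.9099, -2.8468, 0.8108, -1.8378, -1.1532).
‖u_3‖ = 4.1373, so e_3 = (-0.4616, -0.6881, 0.1960, -0.4442, -0.2787).
e_1·v_4 = 0.0000·2 + (-0.5071)·(-1) + (-0.6761)·(-1) + 0.1690·1 + 0.5071·3 = 2.8735; e_2·v_4 = 0.5615·2 + 0.0642·(-1) + (-0.2888)·(-1) + (-0.7701)·1 + (-0.0642)·3 = 0.3850; e_3·v_4 = (-0.4616)·2 + (-0.6881)·(-1) + 0.1960·(-1) + (-0.4442)·1 + (-0.2787)·3 = -1.7115.
u_4 = v_4 − 2.8735·e_1 − 0.3850·e_2 + 1.7115·e_3 = (0.9937, -0.7453, 1.3895, 0.0505, 1.0905).
‖u_4‖ = 2.1599, so e_4 = (0.4601, -0.3450, 0.6433, 0.0234, 0.5049).
Qᵀb = (-0.1690, 3.0162, 1.0147, -4.1386).
Back-substitute: x_4 = -4.1386/2.1599 = -1.9161.
x_3 = (1.0147 + 1.7115·(-1.9161))/4.1373 = -0.5474.
x_2 = (3.0162 − 1.6204·(-0.5474) − 0.3850·(-1.9161))/3.5617 = 1.3030.
x_1 = (-0.1690 − 4.3948·1.3030 − 0.5071·(-0.5474) − 2.8735·(-1.9161))/5.9161 = -0.0190.

x = (-0.0190, 1.3030, -0.5474, -1.9161)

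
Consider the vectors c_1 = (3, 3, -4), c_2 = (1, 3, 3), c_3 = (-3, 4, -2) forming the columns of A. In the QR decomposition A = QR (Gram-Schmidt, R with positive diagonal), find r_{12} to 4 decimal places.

c_1 = (3, 3, -4); ‖c_1‖ = 5.8310, so e_1 = (0.5145, 0.5145, -0.6860).
r_{12} = e_1·c_2 = 0.0000.

r_{12} = 0.0000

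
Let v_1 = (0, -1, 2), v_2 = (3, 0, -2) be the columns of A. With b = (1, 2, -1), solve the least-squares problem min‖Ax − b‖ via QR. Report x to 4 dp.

x = (-0.6531, 0.1837)

q_1 = v_1/‖v_1‖ = (0, -1, 2)/2.2361 = (0.0000, -0.4472, 0.8944).
r_{12} = q_1·v_2 = -1.7889.
u_2 = v_2 + 1.7889·q_1 = (3.0000, -0.8000, -0.4000).
‖u_2‖ = 3.1305, so q_2 = (0.9583, -0.2556, -0.1278).
Qᵀb = (-1.7889, 0.5750).
Back-substitute: x_2 = 0.5750/3.1305 = 0.1837.
x_1 = (-1.7889 + 1.7889·0.1837)/2.2361 = -0.6531.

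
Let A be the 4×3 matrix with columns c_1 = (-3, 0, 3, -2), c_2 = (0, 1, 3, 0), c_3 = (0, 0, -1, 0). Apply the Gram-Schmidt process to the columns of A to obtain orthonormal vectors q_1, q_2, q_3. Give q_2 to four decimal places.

q_2 = (0.4883, 0.3978, 0.7053, 0.3255)

q_1 = c_1/‖c_1‖ = (-3, 0, 3, -2)/4.6904 = (-0.6396, 0.0000, 0.6396, -0.4264).
r_{12} = q_1·c_2 = 1.9188.
u_2 = c_2 − 1.9188·q_1 = (1.2273, 1.0000, 1.7727, 0.8182).
‖u_2‖ = 2.5136, so q_2 = (0.4883, 0.3978, 0.7053, 0.3255).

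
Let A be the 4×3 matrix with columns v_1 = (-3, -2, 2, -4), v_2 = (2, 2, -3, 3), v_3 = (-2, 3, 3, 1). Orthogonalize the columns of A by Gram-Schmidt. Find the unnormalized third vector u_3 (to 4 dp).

v_1 = (-3, -2, 2, -4); ‖v_1‖ = 5.7446, so q_1 = (-0.5222, -0.3482, 0.3482, -0.6963).
q_1·v_2 = (-0.5222)·2 + (-0.3482)·2 + 0.3482·(-3) + (-0.6963)·3 = -4.8742.
u_2 = v_2 + 4.8742·q_1 = (-0.5455, 0.3030, -1.3030, -0.3939).
‖u_2‖ = 1.4975, so q_2 = (-0.3643, 0.2024, -0.8702, -0.2631).
q_1·v_3 = (-0.5222)·(-2) + (-0.3482)·3 + 0.3482·3 + (-0.6963)·1 = 0.3482; q_2·v_3 = (-0.3643)·(-2) + 0.2024·3 + (-0.8702)·3 + (-0.2631)·1 = -1.5379.
u_3 = v_3 − 0.3482·q_1 + 1.5379·q_2 = (-2.3784, 3.4324, 1.5405, 0.8378).

u_3 = (-2.3784, 3.4324, 1.5405, 0.8378)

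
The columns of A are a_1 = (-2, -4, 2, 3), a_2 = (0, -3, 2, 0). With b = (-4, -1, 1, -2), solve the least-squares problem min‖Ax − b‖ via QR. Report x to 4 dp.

a_1 = (-2, -4, 2, 3); ‖a_1‖ = 5.7446, so q_1 = (-0.3482, -0.6963, 0.3482, 0.5222).
q_1·a_2 = (-0.3482)·0 + (-0.6963)·(-3) + 0.3482·2 + 0.5222·0 = 2.7852.
u_2 = a_2 − 2.7852·q_1 = (0.9697, -1.0606, 1.0303, -1.4545).
‖u_2‖ = 2.2896, so q_2 = (0.4235, -0.4632, 0.4500, -0.6353).
Qᵀb = (1.3926, 0.4897).
Back-substitute: x_2 = 0.4897/2.2896 = 0.2139.
x_1 = (1.3926 − 2.7852·0.2139)/5.7446 = 0.1387.

x = (0.1387, 0.2139)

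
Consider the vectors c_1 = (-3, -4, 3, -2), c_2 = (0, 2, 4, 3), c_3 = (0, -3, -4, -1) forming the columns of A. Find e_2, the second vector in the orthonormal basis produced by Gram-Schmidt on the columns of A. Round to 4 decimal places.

e_2 = (-0.0294, 0.3329, 0.7735, 0.5385)

e_1 = c_1/‖c_1‖ = (-3, -4, 3, -2)/6.1644 = (-0.4867, -0.6489, 0.4867, -0.3244).
r_{12} = e_1·c_2 = -0.3244.
u_2 = c_2 + 0.3244·e_1 = (-0.1579, 1.7895, 4.1579, 2.8947).
‖u_2‖ = 5.3754, so e_2 = (-0.0294, 0.3329, 0.7735, 0.5385).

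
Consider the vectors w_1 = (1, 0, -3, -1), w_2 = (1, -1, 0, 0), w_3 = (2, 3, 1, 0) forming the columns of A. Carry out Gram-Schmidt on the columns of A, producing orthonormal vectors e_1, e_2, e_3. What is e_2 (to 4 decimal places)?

w_1 = (1, 0, -3, -1); ‖w_1‖ = 3.3166, so e_1 = (0.3015, 0.0000, -0.9045, -0.3015).
e_1·w_2 = 0.3015·1 + 0.0000·(-1) + (-0.9045)·0 + (-0.3015)·0 = 0.3015.
u_2 = w_2 − 0.3015·e_1 = (0.9091, -1.0000, 0.2727, 0.0909).
‖u_2‖ = 1.3817, so e_2 = (0.6580, -0.7237, 0.1974, 0.0658).

e_2 = (0.6580, -0.7237, 0.1974, 0.0658)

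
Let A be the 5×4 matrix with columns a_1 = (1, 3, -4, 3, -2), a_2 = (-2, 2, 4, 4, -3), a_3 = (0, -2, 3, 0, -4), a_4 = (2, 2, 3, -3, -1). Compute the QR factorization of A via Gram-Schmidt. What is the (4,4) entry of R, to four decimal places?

r_{44} = 4.7381

a_1 = (1, 3, -4, 3, -2); ‖a_1‖ = 6.2450, so e_1 = (0.1601, 0.4804, -0.6405, 0.4804, -0.3203).
e_1·a_2 = 0.1601·(-2) + 0.4804·2 + (-0.6405)·4 + 0.4804·4 + (-0.3203)·(-3) = 0.9608.
u_2 = a_2 − 0.9608·e_1 = (-2.1538, 1.5385, 4.6154, 3.5385, -2.6923).
‖u_2‖ = 6.9338, so e_2 = (-0.3106, 0.2219, 0.6656, 0.5103, -0.3883).
e_1·a_3 = 0.1601·0 + 0.4804·(-2) + (-0.6405)·3 + 0.4804·0 + (-0.3203)·(-4) = -1.6013; e_2·a_3 = (-0.3106)·0 + 0.2219·(-2) + 0.6656·3 + 0.5103·0 + (-0.3883)·(-4) = 3.1063.
u_3 = a_3 + 1.6013·e_1 − 3.1063·e_2 = (1.2213, -1.9200, -0.0933, -0.8160, -3.3067).
‖u_3‖ = 4.0972, so e_3 = (0.2981, -0.4686, -0.0228, -0.1992, -0.8071).
e_1·a_4 = 0.1601·2 + 0.4804·2 + (-0.6405)·3 + 0.4804·(-3) + (-0.3203)·(-1) = -1.7614; e_2·a_4 = (-0.3106)·2 + 0.2219·2 + 0.6656·3 + 0.5103·(-3) + (-0.3883)·(-1) = 0.6767; e_3·a_4 = 0.2981·2 + (-0.4686)·2 + (-0.0228)·3 + (-0.1992)·(-3) + (-0.8071)·(-1) = 0.9952.
u_4 = a_4 + 1.7614·e_1 − 0.6767·e_2 − 0.9952·e_3 = (2.1956, 3.1624, 1.4440, -2.3010, -0.4982).
r_{44} = ‖u_4‖ = 4.7381.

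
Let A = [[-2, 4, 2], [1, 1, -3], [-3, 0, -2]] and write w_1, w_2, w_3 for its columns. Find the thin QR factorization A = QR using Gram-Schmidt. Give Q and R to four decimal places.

q_1 = w_1/‖w_1‖ = (-2, 1, -3)/3.7417 = (-0.5345, 0.2673, -0.8018).
r_{12} = q_1·w_2 = -1.8708.
u_2 = w_2 + 1.8708·q_1 = (3.0000, 1.5000, -1.5000).
‖u_2‖ = 3.6742, so q_2 = (0.8165, 0.4082, -0.4082).
r_{13} = q_1·w_3 = -0.2673; r_{23} = q_2·w_3 = 1.2247.
u_3 = w_3 + 0.2673·q_1 − 1.2247·q_2 = (0.8571, -3.4286, -1.7143).
‖u_3‖ = 3.9279, so q_3 = (0.2182, -0.8729, -0.4364).

Q = [[-0.5345, 0.8165, 0.2182], [0.2673, 0.4082, -0.8729], [-0.8018, -0.4082, -0.4364]], R = [[3.7417, -1.8708, -0.2673], [0.0000, 3.6742, 1.2247], [0.0000, 0.0000, 3.9279]]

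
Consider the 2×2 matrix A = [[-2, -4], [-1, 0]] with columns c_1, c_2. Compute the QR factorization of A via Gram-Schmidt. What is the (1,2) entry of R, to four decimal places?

r_{12} = 3.5777

e_1 = c_1/‖c_1‖ = (-2, -1)/2.2361 = (-0.8944, -0.4472).
r_{12} = e_1·c_2 = 3.5777.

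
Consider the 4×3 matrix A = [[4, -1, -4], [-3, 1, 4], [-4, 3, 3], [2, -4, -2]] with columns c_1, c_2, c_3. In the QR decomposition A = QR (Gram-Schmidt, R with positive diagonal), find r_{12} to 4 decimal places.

r_{12} = -4.0249

c_1 = (4, -3, -4, 2); ‖c_1‖ = 6.7082, so e_1 = (0.5963, -0.4472, -0.5963, 0.2981).
r_{12} = e_1·c_2 = -4.0249.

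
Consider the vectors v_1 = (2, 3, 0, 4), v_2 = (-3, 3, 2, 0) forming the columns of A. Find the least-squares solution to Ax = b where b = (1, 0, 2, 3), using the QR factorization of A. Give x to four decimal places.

e_1 = v_1/‖v_1‖ = (2, 3, 0, 4)/5.3852 = (0.3714, 0.5571, 0.0000, 0.7428).
r_{12} = e_1·v_2 = 0.5571.
u_2 = v_2 − 0.5571·e_1 = (-3.2069, 2.6897, 2.0000, -0.4138).
‖u_2‖ = 4.6572, so e_2 = (-0.6886, 0.5775, 0.4294, -0.0888).
Qᵀb = (2.5997, -0.0963).
Back-substitute: x_2 = -0.0963/4.6572 = -0.0207.
x_1 = (2.5997 − 0.5571·(-0.0207))/5.3852 = 0.4849.

x = (0.4849, -0.0207)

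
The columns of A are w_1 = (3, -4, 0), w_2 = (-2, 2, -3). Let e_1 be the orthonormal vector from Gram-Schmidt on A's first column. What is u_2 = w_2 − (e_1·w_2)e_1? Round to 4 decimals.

u_2 = (-0.3200, -0.2400, -3.0000)

e_1 = w_1/‖w_1‖ = (3, -4, 0)/5.0000 = (0.6000, -0.8000, 0.0000).
r_{12} = e_1·w_2 = -2.8000.
u_2 = w_2 + 2.8000·e_1 = (-0.3200, -0.2400, -3.0000).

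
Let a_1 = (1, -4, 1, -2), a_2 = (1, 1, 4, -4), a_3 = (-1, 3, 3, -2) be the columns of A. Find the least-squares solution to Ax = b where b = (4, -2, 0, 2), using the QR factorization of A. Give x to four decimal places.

x = (-1.1070, 1.8298, -2.6478)

q_1 = a_1/‖a_1‖ = (1, -4, 1, -2)/4.6904 = (0.2132, -0.8528, 0.2132, -0.4264).
r_{12} = q_1·a_2 = 1.9188.
u_2 = a_2 − 1.9188·q_1 = (0.5909, 2.6364, 3.5909, -3.1818).
‖u_2‖ = 5.5062, so q_2 = (0.1073, 0.4788, 0.6522, -0.5779).
r_{13} = q_1·a_3 = -1.2792; r_{23} = q_2·a_3 = 4.4413.
u_3 = a_3 + 1.2792·q_1 − 4.4413·q_2 = (-1.2039, -0.2174, 0.3763, 0.0210).
‖u_3‖ = 1.2801, so q_3 = (-0.9405, -0.1698, 0.2940, 0.0164).
Qᵀb = (1.7056, -1.6841, -3.3894).
Back-substitute: x_3 = -3.3894/1.2801 = -2.6478.
x_2 = (-1.6841 − 4.4413·(-2.6478))/5.5062 = 1.8298.
x_1 = (1.7056 − 1.9188·1.8298 + 1.2792·(-2.6478))/4.6904 = -1.1070.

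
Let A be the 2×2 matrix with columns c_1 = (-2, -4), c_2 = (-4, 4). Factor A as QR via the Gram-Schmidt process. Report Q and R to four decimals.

Q = [[-0.4472, -0.8944], [-0.8944, 0.4472]], R = [[4.4721, -1.7889], [0.0000, 5.3666]]

c_1 = (-2, -4); ‖c_1‖ = 4.4721, so q_1 = (-0.4472, -0.8944).
q_1·c_2 = (-0.4472)·(-4) + (-0.8944)·4 = -1.7889.
u_2 = c_2 + 1.7889·q_1 = (-4.8000, 2.4000).
‖u_2‖ = 5.3666, so q_2 = (-0.8944, 0.4472).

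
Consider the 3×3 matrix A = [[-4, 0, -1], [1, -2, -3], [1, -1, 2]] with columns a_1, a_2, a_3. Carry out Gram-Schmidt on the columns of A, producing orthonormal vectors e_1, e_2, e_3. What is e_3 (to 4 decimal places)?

e_3 = (0.1111, -0.4444, 0.8889)

e_1 = a_1/‖a_1‖ = (-4, 1, 1)/4.2426 = (-0.9428, 0.2357, 0.2357).
r_{12} = e_1·a_2 = -0.7071.
u_2 = a_2 + 0.7071·e_1 = (-0.6667, -1.8333, -0.8333).
‖u_2‖ = 2.1213, so e_2 = (-0.3143, -0.8642, -0.3928).
r_{13} = e_1·a_3 = 0.7071; r_{23} = e_2·a_3 = 2.1213.
u_3 = a_3 − 0.7071·e_1 − 2.1213·e_2 = (0.3333, -1.3333, 2.6667).
‖u_3‖ = 3.0000, so e_3 = (0.1111, -0.4444, 0.8889).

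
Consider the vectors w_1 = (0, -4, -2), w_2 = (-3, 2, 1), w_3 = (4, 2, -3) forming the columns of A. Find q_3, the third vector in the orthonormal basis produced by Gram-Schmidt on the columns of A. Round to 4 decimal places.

q_3 = (0.0000, 0.4472, -0.8944)

q_1 = w_1/‖w_1‖ = (0, -4, -2)/4.4721 = (0.0000, -0.8944, -0.4472).
r_{12} = q_1·w_2 = -2.2361.
u_2 = w_2 + 2.2361·q_1 = (-3.0000, 0.0000, 0.0000).
‖u_2‖ = 3.0000, so q_2 = (-1.0000, 0.0000, 0.0000).
r_{13} = q_1·w_3 = -0.4472; r_{23} = q_2·w_3 = -4.0000.
u_3 = w_3 + 0.4472·q_1 + 4.0000·q_2 = (0.0000, 1.6000, -3.2000).
‖u_3‖ = 3.5777, so q_3 = (0.0000, 0.4472, -0.8944).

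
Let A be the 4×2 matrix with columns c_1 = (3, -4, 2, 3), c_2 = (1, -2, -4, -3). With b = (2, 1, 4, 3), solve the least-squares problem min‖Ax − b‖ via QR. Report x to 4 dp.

x = (0.3804, -0.7572)

e_1 = c_1/‖c_1‖ = (3, -4, 2, 3)/6.1644 = (0.4867, -0.6489, 0.3244, 0.4867).
r_{12} = e_1·c_2 = -0.9733.
u_2 = c_2 + 0.9733·e_1 = (1.4737, -2.6316, -3.6842, -2.5263).
‖u_2‖ = 5.3900, so e_2 = (0.2734, -0.4882, -0.6835, -0.4687).
Qᵀb = (3.0822, -4.0816).
Back-substitute: x_2 = -4.0816/5.3900 = -0.7572.
x_1 = (3.0822 + 0.9733·(-0.7572))/6.1644 = 0.3804.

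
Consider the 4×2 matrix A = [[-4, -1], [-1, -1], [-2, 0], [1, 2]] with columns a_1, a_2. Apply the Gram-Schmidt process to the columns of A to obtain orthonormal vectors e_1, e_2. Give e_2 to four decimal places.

e_1 = a_1/‖a_1‖ = (-4, -1, -2, 1)/4.6904 = (-0.8528, -0.2132, -0.4264, 0.2132).
r_{12} = e_1·a_2 = 1.4924.
u_2 = a_2 − 1.4924·e_1 = (0.2727, -0.6818, 0.6364, 1.6818).
‖u_2‖ = 1.9424, so e_2 = (0.1404, -0.3510, 0.3276, 0.8659).

e_2 = (0.1404, -0.3510, 0.3276, 0.8659)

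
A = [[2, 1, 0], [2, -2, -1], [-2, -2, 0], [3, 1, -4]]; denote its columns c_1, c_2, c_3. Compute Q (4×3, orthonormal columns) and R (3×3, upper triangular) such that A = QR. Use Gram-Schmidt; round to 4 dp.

c_1 = (2, 2, -2, 3); ‖c_1‖ = 4.5826, so e_1 = (0.4364, 0.4364, -0.4364, 0.6547).
e_1·c_2 = 0.4364·1 + 0.4364·(-2) + (-0.4364)·(-2) + 0.6547·1 = 1.0911.
u_2 = c_2 − 1.0911·e_1 = (0.5238, -2.4762, -1.5238, 0.2857).
‖u_2‖ = 2.9681, so e_2 = (0.1765, -0.8343, -0.5134, 0.0963).
e_1·c_3 = 0.4364·0 + 0.4364·(-1) + (-0.4364)·0 + 0.6547·(-4) = -3.0551; e_2·c_3 = 0.1765·0 + (-0.8343)·(-1) + (-0.5134)·0 + 0.0963·(-4) = 0.4492.
u_3 = c_3 + 3.0551·e_1 − 0.4492·e_2 = (1.2541, 0.7081, -1.1027, -2.0432).
‖u_3‖ = 2.7322, so e_3 = (0.4590, 0.2592, -0.4036, -0.7478).

Q = [[0.4364, 0.1765, 0.4590], [0.4364, -0.8343, 0.2592], [-0.4364, -0.5134, -0.4036], [0.6547, 0.0963, -0.7478]], R = [[4.5826, 1.0911, -3.0551], [0.0000, 2.9681, 0.4492], [0.0000, 0.0000, 2.7322]]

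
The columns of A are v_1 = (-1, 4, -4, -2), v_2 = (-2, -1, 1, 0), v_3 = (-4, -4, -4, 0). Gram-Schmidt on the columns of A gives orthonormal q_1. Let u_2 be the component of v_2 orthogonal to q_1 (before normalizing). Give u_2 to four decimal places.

u_2 = (-2.1622, -0.3514, 0.3514, -0.3243)

q_1 = v_1/‖v_1‖ = (-1, 4, -4, -2)/6.0828 = (-0.1644, 0.6576, -0.6576, -0.3288).
r_{12} = q_1·v_2 = -0.9864.
u_2 = v_2 + 0.9864·q_1 = (-2.1622, -0.3514, 0.3514, -0.3243).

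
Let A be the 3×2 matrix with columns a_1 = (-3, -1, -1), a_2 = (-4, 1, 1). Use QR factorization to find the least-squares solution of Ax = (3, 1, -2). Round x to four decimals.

x = (-0.1429, -0.6429)

a_1 = (-3, -1, -1); ‖a_1‖ = 3.3166, so e_1 = (-0.9045, -0.3015, -0.3015).
e_1·a_2 = (-0.9045)·(-4) + (-0.3015)·1 + (-0.3015)·1 = 3.0151.
u_2 = a_2 − 3.0151·e_1 = (-1.2727, 1.9091, 1.9091).
‖u_2‖ = 2.9848, so e_2 = (-0.4264, 0.6396, 0.6396).
Qᵀb = (-2.4121, -1.9188).
Back-substitute: x_2 = -1.9188/2.9848 = -0.6429.
x_1 = (-2.4121 − 3.0151·(-0.6429))/3.3166 = -0.1429.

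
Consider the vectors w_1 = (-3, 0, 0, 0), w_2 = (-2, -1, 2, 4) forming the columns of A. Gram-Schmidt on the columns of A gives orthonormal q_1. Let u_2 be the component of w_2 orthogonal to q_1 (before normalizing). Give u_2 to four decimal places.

u_2 = (0.0000, -1.0000, 2.0000, 4.0000)

w_1 = (-3, 0, 0, 0); ‖w_1‖ = 3.0000, so q_1 = (-1.0000, 0.0000, 0.0000, 0.0000).
q_1·w_2 = (-1.0000)·(-2) + 0.0000·(-1) + 0.0000·2 + 0.0000·4 = 2.0000.
u_2 = w_2 − 2.0000·q_1 = (0.0000, -1.0000, 2.0000, 4.0000).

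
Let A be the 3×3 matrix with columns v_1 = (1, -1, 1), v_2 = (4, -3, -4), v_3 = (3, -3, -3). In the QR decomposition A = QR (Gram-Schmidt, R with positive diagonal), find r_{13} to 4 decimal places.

r_{13} = 1.7321

v_1 = (1, -1, 1); ‖v_1‖ = 1.7321, so e_1 = (0.5774, -0.5774, 0.5774).
r_{13} = e_1·v_3 = 1.7321.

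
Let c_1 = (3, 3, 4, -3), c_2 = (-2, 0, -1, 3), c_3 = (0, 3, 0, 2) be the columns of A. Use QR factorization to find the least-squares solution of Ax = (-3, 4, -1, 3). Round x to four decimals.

q_1 = c_1/‖c_1‖ = (3, 3, 4, -3)/6.5574 = (0.4575, 0.4575, 0.6100, -0.4575).
r_{12} = q_1·c_2 = -2.8975.
u_2 = c_2 + 2.8975·q_1 = (-0.6744, 1.3256, 0.7674, 1.6744).
‖u_2‖ = 2.3674, so q_2 = (-0.2849, 0.5599, 0.3242, 0.7073).
r_{13} = q_1·c_3 = 0.4575; r_{23} = q_2·c_3 = 3.0943.
u_3 = c_3 − 0.4575·q_1 − 3.0943·q_2 = (0.6722, 1.0581, -1.2822, 0.0207).
‖u_3‖ = 1.7933, so q_3 = (0.3748, 0.5900, -0.7150, 0.0116).
Qᵀb = (-1.5250, 4.8920, 1.9853).
Back-substitute: x_3 = 1.9853/1.7933 = 1.1071.
x_2 = (4.8920 − 3.0943·1.1071)/2.3674 = 0.6194.
x_1 = (-1.5250 + 2.8975·0.6194 − 0.4575·1.1071)/6.5574 = -0.0361.

x = (-0.0361, 0.6194, 1.1071)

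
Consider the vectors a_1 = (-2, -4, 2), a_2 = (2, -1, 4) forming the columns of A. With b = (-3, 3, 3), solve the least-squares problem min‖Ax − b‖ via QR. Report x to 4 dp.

a_1 = (-2, -4, 2); ‖a_1‖ = 4.8990, so e_1 = (-0.4082, -0.8165, 0.4082).
e_1·a_2 = (-0.4082)·2 + (-0.8165)·(-1) + 0.4082·4 = 1.6330.
u_2 = a_2 − 1.6330·e_1 = (2.6667, 0.3333, 3.3333).
‖u_2‖ = 4.2817, so e_2 = (0.6228, 0.0778, 0.7785).
Qᵀb = (0.0000, 0.7006).
Back-substitute: x_2 = 0.7006/4.2817 = 0.1636.
x_1 = (0.0000 − 1.6330·0.1636)/4.8990 = -0.0545.

x = (-0.0545, 0.1636)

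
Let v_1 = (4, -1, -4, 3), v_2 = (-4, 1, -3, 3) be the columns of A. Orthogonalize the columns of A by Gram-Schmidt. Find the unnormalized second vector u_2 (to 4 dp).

u_2 = (-4.3810, 1.0952, -2.6190, 2.7143)

v_1 = (4, -1, -4, 3); ‖v_1‖ = 6.4807, so q_1 = (0.6172, -0.1543, -0.6172, 0.4629).
q_1·v_2 = 0.6172·(-4) + (-0.1543)·1 + (-0.6172)·(-3) + 0.4629·3 = 0.6172.
u_2 = v_2 − 0.6172·q_1 = (-4.3810, 1.0952, -2.6190, 2.7143).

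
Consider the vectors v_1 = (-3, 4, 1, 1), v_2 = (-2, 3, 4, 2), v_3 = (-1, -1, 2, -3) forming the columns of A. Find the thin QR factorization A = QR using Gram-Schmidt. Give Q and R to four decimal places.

Q = [[-0.5774, 0.1952, -0.3666], [0.7698, -0.1627, -0.1517], [0.1925, 0.9108, 0.3539], [0.1925, 0.3253, -0.8469]], R = [[5.1962, 4.6188, -0.3849], [0.0000, 3.4157, 0.8133], [0.0000, 0.0000, 3.7670]]

v_1 = (-3, 4, 1, 1); ‖v_1‖ = 5.1962, so e_1 = (-0.5774, 0.7698, 0.1925, 0.1925).
e_1·v_2 = (-0.5774)·(-2) + 0.7698·3 + 0.1925·4 + 0.1925·2 = 4.6188.
u_2 = v_2 − 4.6188·e_1 = (0.6667, -0.5556, 3.1111, 1.1111).
‖u_2‖ = 3.4157, so e_2 = (0.1952, -0.1627, 0.9108, 0.3253).
e_1·v_3 = (-0.5774)·(-1) + 0.7698·(-1) + 0.1925·2 + 0.1925·(-3) = -0.3849; e_2·v_3 = 0.1952·(-1) + (-0.1627)·(-1) + 0.9108·2 + 0.3253·(-3) = 0.8133.
u_3 = v_3 + 0.3849·e_1 − 0.8133·e_2 = (-1.3810, -0.5714, 1.3333, -3.1905).
‖u_3‖ = 3.7670, so e_3 = (-0.3666, -0.1517, 0.3539, -0.8469).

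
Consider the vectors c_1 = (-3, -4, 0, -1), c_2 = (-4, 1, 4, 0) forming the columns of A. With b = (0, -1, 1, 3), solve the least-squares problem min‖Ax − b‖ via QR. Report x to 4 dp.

x = (0.0113, 0.0882)

e_1 = c_1/‖c_1‖ = (-3, -4, 0, -1)/5.0990 = (-0.5883, -0.7845, 0.0000, -0.1961).
r_{12} = e_1·c_2 = 1.5689.
u_2 = c_2 − 1.5689·e_1 = (-3.0769, 2.2308, 4.0000, 0.3077).
‖u_2‖ = 5.5262, so e_2 = (-0.5568, 0.4037, 0.7238, 0.0557).
Qᵀb = (0.1961, 0.4872).
Back-substitute: x_2 = 0.4872/5.5262 = 0.0882.
x_1 = (0.1961 − 1.5689·0.0882)/5.0990 = 0.0113.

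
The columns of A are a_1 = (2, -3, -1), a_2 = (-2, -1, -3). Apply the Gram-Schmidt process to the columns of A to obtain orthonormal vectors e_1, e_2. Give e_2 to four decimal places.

a_1 = (2, -3, -1); ‖a_1‖ = 3.7417, so e_1 = (0.5345, -0.8018, -0.2673).
e_1·a_2 = 0.5345·(-2) + (-0.8018)·(-1) + (-0.2673)·(-3) = 0.5345.
u_2 = a_2 − 0.5345·e_1 = (-2.2857, -0.5714, -2.8571).
‖u_2‖ = 3.7033, so e_2 = (-0.6172, -0.1543, -0.7715).

e_2 = (-0.6172, -0.1543, -0.7715)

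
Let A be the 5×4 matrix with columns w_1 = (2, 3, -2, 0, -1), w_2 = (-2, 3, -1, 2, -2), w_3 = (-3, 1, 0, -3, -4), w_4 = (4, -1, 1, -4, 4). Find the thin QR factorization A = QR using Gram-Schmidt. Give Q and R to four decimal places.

Q = [[0.4714, -0.7171, -0.2450, -0.2405], [0.7071, 0.3586, -0.0125, 0.5873], [-0.4714, 0.0000, 0.0208, 0.3435], [0.0000, 0.4781, -0.7847, -0.3557], [-0.2357, -0.3586, -0.5688, 0.5939]], R = [[4.2426, 2.1213, 0.2357, -0.2357], [0.0000, 4.1833, 2.5100, -6.5738], [0.0000, 0.0000, 5.3521, -0.0830], [0.0000, 0.0000, 0.0000, 2.5929]]

q_1 = w_1/‖w_1‖ = (2, 3, -2, 0, -1)/4.2426 = (0.4714, 0.7071, -0.4714, 0.0000, -0.2357).
r_{12} = q_1·w_2 = 2.1213.
u_2 = w_2 − 2.1213·q_1 = (-3.0000, 1.5000, 0.0000, 2.0000, -1.5000).
‖u_2‖ = 4.1833, so q_2 = (-0.7171, 0.3586, 0.0000, 0.4781, -0.3586).
r_{13} = q_1·w_3 = 0.2357; r_{23} = q_2·w_3 = 2.5100.
u_3 = w_3 − 0.2357·q_1 − 2.5100·q_2 = (-1.3111, -0.0667, 0.1111, -4.2000, -3.0444).
‖u_3‖ = 5.3521, so q_3 = (-0.2450, -0.0125, 0.0208, -0.7847, -0.5688).
r_{14} = q_1·w_4 = -0.2357; r_{24} = q_2·w_4 = -6.5738; r_{34} = q_3·w_4 = -0.0830.
u_4 = w_4 + 0.2357·q_1 + 6.5738·q_2 + 0.0830·q_3 = (-0.6235, 1.5228, 0.8906, -0.9223, 1.5401).
‖u_4‖ = 2.5929, so q_4 = (-0.2405, 0.5873, 0.3435, -0.3557, 0.5939).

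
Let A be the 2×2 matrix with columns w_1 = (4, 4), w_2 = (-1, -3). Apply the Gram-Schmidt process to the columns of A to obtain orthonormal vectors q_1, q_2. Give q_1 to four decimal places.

q_1 = (0.7071, 0.7071)

w_1 = (4, 4); ‖w_1‖ = 5.6569, so q_1 = (0.7071, 0.7071).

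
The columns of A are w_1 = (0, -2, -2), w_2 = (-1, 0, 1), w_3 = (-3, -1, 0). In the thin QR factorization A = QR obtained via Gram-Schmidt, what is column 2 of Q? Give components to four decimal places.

e_2 = (-0.8165, -0.4082, 0.4082)

w_1 = (0, -2, -2); ‖w_1‖ = 2.8284, so e_1 = (0.0000, -0.7071, -0.7071).
e_1·w_2 = 0.0000·(-1) + (-0.7071)·0 + (-0.7071)·1 = -0.7071.
u_2 = w_2 + 0.7071·e_1 = (-1.0000, -0.5000, 0.5000).
‖u_2‖ = 1.2247, so e_2 = (-0.8165, -0.4082, 0.4082).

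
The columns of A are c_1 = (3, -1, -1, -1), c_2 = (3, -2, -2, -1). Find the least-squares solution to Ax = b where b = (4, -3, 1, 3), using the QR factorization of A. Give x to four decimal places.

x = (0.8000, 0.1000)

c_1 = (3, -1, -1, -1); ‖c_1‖ = 3.4641, so e_1 = (0.8660, -0.2887, -0.2887, -0.2887).
e_1·c_2 = 0.8660·3 + (-0.2887)·(-2) + (-0.2887)·(-2) + (-0.2887)·(-1) = 4.0415.
u_2 = c_2 − 4.0415·e_1 = (-0.5000, -0.8333, -0.8333, 0.1667).
‖u_2‖ = 1.2910, so e_2 = (-0.3873, -0.6455, -0.6455, 0.1291).
Qᵀb = (3.1754, 0.1291).
Back-substitute: x_2 = 0.1291/1.2910 = 0.1000.
x_1 = (3.1754 − 4.0415·0.1000)/3.4641 = 0.8000.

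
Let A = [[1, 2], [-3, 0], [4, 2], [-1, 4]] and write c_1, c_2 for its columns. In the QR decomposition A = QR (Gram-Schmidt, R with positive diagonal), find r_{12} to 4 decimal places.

q_1 = c_1/‖c_1‖ = (1, -3, 4, -1)/5.1962 = (0.1925, -0.5774, 0.7698, -0.1925).
r_{12} = q_1·c_2 = 1.1547.

r_{12} = 1.1547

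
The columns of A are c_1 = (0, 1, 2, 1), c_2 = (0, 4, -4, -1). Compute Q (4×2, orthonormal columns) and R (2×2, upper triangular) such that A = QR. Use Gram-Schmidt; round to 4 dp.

Q = [[0.0000, 0.0000], [0.4082, 0.9001], [0.8165, -0.4345], [0.4082, -0.0310]], R = [[2.4495, -2.0412], [0.0000, 5.3697]]

c_1 = (0, 1, 2, 1); ‖c_1‖ = 2.4495, so q_1 = (0.0000, 0.4082, 0.8165, 0.4082).
q_1·c_2 = 0.0000·0 + 0.4082·4 + 0.8165·(-4) + 0.4082·(-1) = -2.0412.
u_2 = c_2 + 2.0412·q_1 = (0.0000, 4.8333, -2.3333, -0.1667).
‖u_2‖ = 5.3697, so q_2 = (0.0000, 0.9001, -0.4345, -0.0310).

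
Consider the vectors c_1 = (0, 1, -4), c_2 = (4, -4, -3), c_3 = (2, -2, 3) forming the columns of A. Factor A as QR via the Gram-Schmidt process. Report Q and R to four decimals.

q_1 = c_1/‖c_1‖ = (0, 1, -4)/4.1231 = (0.0000, 0.2425, -0.9701).
r_{12} = q_1·c_2 = 1.9403.
u_2 = c_2 − 1.9403·q_1 = (4.0000, -4.4706, -1.1176).
‖u_2‖ = 6.1021, so q_2 = (0.6555, -0.7326, -0.1832).
r_{13} = q_1·c_3 = -3.3955; r_{23} = q_2·c_3 = 2.2268.
u_3 = c_3 + 3.3955·q_1 − 2.2268·q_2 = (0.5403, 0.4550, 0.1137).
‖u_3‖ = 0.7154, so q_3 = (0.7552, 0.6359, 0.1590).

Q = [[0.0000, 0.6555, 0.7552], [0.2425, -0.7326, 0.6359], [-0.9701, -0.1832, 0.1590]], R = [[4.1231, 1.9403, -3.3955], [0.0000, 6.1021, 2.2268], [0.0000, 0.0000, 0.7154]]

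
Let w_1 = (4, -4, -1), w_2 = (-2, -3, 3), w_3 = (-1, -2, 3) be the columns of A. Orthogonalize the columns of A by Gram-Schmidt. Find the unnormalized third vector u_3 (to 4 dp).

u_3 = (0.5172, 0.3448, 0.6897)

w_1 = (4, -4, -1); ‖w_1‖ = 5.7446, so e_1 = (0.6963, -0.6963, -0.1741).
e_1·w_2 = 0.6963·(-2) + (-0.6963)·(-3) + (-0.1741)·3 = 0.1741.
u_2 = w_2 − 0.1741·e_1 = (-2.1212, -2.8788, 3.0303).
‖u_2‖ = 4.6872, so e_2 = (-0.4526, -0.6142, 0.6465).
e_1·w_3 = 0.6963·(-1) + (-0.6963)·(-2) + (-0.1741)·3 = 0.1741; e_2·w_3 = (-0.4526)·(-1) + (-0.6142)·(-2) + 0.6465·3 = 3.6204.
u_3 = w_3 − 0.1741·e_1 − 3.6204·e_2 = (0.5172, 0.3448, 0.6897).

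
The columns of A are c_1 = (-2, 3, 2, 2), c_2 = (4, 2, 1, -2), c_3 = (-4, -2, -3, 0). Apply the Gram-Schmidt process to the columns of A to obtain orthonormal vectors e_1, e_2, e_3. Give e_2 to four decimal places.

e_2 = (0.7351, 0.5223, 0.2805, -0.3289)

c_1 = (-2, 3, 2, 2); ‖c_1‖ = 4.5826, so e_1 = (-0.4364, 0.6547, 0.4364, 0.4364).
e_1·c_2 = (-0.4364)·4 + 0.6547·2 + 0.4364·1 + 0.4364·(-2) = -0.8729.
u_2 = c_2 + 0.8729·e_1 = (3.6190, 2.5714, 1.3810, -1.6190).
‖u_2‖ = 4.9232, so e_2 = (0.7351, 0.5223, 0.2805, -0.3289).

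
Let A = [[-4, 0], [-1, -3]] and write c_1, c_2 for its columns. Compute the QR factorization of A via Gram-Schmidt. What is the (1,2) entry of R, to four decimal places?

e_1 = c_1/‖c_1‖ = (-4, -1)/4.1231 = (-0.9701, -0.2425).
r_{12} = e_1·c_2 = 0.7276.

r_{12} = 0.7276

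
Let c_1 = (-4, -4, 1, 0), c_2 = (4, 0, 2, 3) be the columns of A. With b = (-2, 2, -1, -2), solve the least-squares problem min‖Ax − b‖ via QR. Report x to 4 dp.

q_1 = c_1/‖c_1‖ = (-4, -4, 1, 0)/5.7446 = (-0.6963, -0.6963, 0.1741, 0.0000).
r_{12} = q_1·c_2 = -2.4371.
u_2 = c_2 + 2.4371·q_1 = (2.3030, -1.6970, 2.4242, 3.0000).
‖u_2‖ = 4.8021, so q_2 = (0.4796, -0.3534, 0.5048, 0.6247).
Qᵀb = (-0.1741, -3.4202).
Back-substitute: x_2 = -3.4202/4.8021 = -0.7122.
x_1 = (-0.1741 + 2.4371·(-0.7122))/5.7446 = -0.3325.

x = (-0.3325, -0.7122)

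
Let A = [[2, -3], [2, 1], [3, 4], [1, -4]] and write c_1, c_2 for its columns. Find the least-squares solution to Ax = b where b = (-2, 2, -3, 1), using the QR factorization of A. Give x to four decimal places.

q_1 = c_1/‖c_1‖ = (2, 2, 3, 1)/4.2426 = (0.4714, 0.4714, 0.7071, 0.2357).
r_{12} = q_1·c_2 = 0.9428.
u_2 = c_2 − 0.9428·q_1 = (-3.4444, 0.5556, 3.3333, -4.2222).
‖u_2‖ = 6.4118, so q_2 = (-0.5372, 0.0866, 0.5199, -0.6585).
Qᵀb = (-1.8856, -0.9704).
Back-substitute: x_2 = -0.9704/6.4118 = -0.1514.
x_1 = (-1.8856 − 0.9428·(-0.1514))/4.2426 = -0.4108.

x = (-0.4108, -0.1514)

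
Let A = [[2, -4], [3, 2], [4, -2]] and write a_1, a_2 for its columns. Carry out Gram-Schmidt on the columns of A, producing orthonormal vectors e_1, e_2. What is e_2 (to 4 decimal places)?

e_2 = (-0.7302, 0.6694, -0.1369)

a_1 = (2, 3, 4); ‖a_1‖ = 5.3852, so e_1 = (0.3714, 0.5571, 0.7428).
e_1·a_2 = 0.3714·(-4) + 0.5571·2 + 0.7428·(-2) = -1.8570.
u_2 = a_2 + 1.8570·e_1 = (-3.3103, 3.0345, -0.6207).
‖u_2‖ = 4.5334, so e_2 = (-0.7302, 0.6694, -0.1369).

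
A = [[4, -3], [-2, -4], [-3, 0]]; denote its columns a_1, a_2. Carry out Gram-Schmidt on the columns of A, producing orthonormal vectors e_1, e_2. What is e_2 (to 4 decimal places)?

e_2 = (-0.4951, -0.8648, -0.0837)

e_1 = a_1/‖a_1‖ = (4, -2, -3)/5.3852 = (0.7428, -0.3714, -0.5571).
r_{12} = e_1·a_2 = -0.7428.
u_2 = a_2 + 0.7428·e_1 = (-2.4483, -4.2759, -0.4138).
‖u_2‖ = 4.9445, so e_2 = (-0.4951, -0.8648, -0.0837).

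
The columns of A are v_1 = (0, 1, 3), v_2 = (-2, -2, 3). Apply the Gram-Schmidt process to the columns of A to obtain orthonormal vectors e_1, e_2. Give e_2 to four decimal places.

e_2 = (-0.5750, -0.7762, 0.2587)

e_1 = v_1/‖v_1‖ = (0, 1, 3)/3.1623 = (0.0000, 0.3162, 0.9487).
r_{12} = e_1·v_2 = 2.2136.
u_2 = v_2 − 2.2136·e_1 = (-2.0000, -2.7000, 0.9000).
‖u_2‖ = 3.4785, so e_2 = (-0.5750, -0.7762, 0.2587).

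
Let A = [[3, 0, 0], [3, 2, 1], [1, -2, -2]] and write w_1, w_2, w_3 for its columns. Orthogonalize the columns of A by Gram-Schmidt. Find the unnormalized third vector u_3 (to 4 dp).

e_1 = w_1/‖w_1‖ = (3, 3, 1)/4.3589 = (0.6882, 0.6882, 0.2294).
r_{12} = e_1·w_2 = 0.9177.
u_2 = w_2 − 0.9177·e_1 = (-0.6316, 1.3684, -2.2105).
‖u_2‖ = 2.6754, so e_2 = (-0.2361, 0.5115, -0.8262).
r_{13} = e_1·w_3 = 0.2294; r_{23} = e_2·w_3 = 2.1639.
u_3 = w_3 − 0.2294·e_1 − 2.1639·e_2 = (0.3529, -0.2647, -0.2647).

u_3 = (0.3529, -0.2647, -0.2647)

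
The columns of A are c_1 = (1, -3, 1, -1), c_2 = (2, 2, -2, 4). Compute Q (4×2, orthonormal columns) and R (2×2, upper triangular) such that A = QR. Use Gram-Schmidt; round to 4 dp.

q_1 = c_1/‖c_1‖ = (1, -3, 1, -1)/3.4641 = (0.2887, -0.8660, 0.2887, -0.2887).
r_{12} = q_1·c_2 = -2.8868.
u_2 = c_2 + 2.8868·q_1 = (2.8333, -0.5000, -1.1667, 3.1667).
‖u_2‖ = 4.4347, so q_2 = (0.6389, -0.1127, -0.2631, 0.7141).

Q = [[0.2887, 0.6389], [-0.8660, -0.1127], [0.2887, -0.2631], [-0.2887, 0.7141]], R = [[3.4641, -2.8868], [0.0000, 4.4347]]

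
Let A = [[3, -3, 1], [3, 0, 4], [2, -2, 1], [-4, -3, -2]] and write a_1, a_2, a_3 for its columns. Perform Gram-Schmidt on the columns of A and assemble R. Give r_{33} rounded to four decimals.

r_{33} = 2.3297

a_1 = (3, 3, 2, -4); ‖a_1‖ = 6.1644, so q_1 = (0.4867, 0.4867, 0.3244, -0.6489).
q_1·a_2 = 0.4867·(-3) + 0.4867·0 + 0.3244·(-2) + (-0.6489)·(-3) = -0.1622.
u_2 = a_2 + 0.1622·q_1 = (-2.9211, 0.0789, -1.9474, -3.1053).
‖u_2‖ = 4.6876, so q_2 = (-0.6231, 0.0168, -0.4154, -0.6624).
q_1·a_3 = 0.4867·1 + 0.4867·4 + 0.3244·1 + (-0.6489)·(-2) = 4.0555; q_2·a_3 = (-0.6231)·1 + 0.0168·4 + (-0.4154)·1 + (-0.6624)·(-2) = 0.3537.
u_3 = a_3 − 4.0555·q_1 − 0.3537·q_2 = (-0.7533, 2.0204, -0.1689, 0.8659).
r_{33} = ‖u_3‖ = 2.3297.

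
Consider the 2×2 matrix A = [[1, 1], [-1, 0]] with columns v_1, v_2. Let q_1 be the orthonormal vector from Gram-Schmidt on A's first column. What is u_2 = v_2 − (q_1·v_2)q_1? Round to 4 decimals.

u_2 = (0.5000, 0.5000)

v_1 = (1, -1); ‖v_1‖ = 1.4142, so q_1 = (0.7071, -0.7071).
q_1·v_2 = 0.7071·1 + (-0.7071)·0 = 0.7071.
u_2 = v_2 − 0.7071·q_1 = (0.5000, 0.5000).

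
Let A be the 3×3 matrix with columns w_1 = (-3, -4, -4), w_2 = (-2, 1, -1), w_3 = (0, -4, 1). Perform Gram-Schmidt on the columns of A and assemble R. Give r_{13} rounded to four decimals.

w_1 = (-3, -4, -4); ‖w_1‖ = 6.4031, so e_1 = (-0.4685, -0.6247, -0.6247).
r_{13} = e_1·w_3 = 1.8741.

r_{13} = 1.8741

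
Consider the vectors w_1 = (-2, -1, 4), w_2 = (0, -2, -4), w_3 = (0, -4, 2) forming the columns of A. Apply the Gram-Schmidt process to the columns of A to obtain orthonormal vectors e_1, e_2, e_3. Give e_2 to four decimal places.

e_2 = (-0.4082, -0.8165, -0.4082)

e_1 = w_1/‖w_1‖ = (-2, -1, 4)/4.5826 = (-0.4364, -0.2182, 0.8729).
r_{12} = e_1·w_2 = -3.0551.
u_2 = w_2 + 3.0551·e_1 = (-1.3333, -2.6667, -1.3333).
‖u_2‖ = 3.2660, so e_2 = (-0.4082, -0.8165, -0.4082).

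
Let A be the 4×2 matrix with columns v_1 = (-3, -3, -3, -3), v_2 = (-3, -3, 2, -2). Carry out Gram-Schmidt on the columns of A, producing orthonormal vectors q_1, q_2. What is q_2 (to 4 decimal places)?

v_1 = (-3, -3, -3, -3); ‖v_1‖ = 6.0000, so q_1 = (-0.5000, -0.5000, -0.5000, -0.5000).
q_1·v_2 = (-0.5000)·(-3) + (-0.5000)·(-3) + (-0.5000)·2 + (-0.5000)·(-2) = 3.0000.
u_2 = v_2 − 3.0000·q_1 = (-1.5000, -1.5000, 3.5000, -0.5000).
‖u_2‖ = 4.1231, so q_2 = (-0.3638, -0.3638, 0.8489, -0.1213).

q_2 = (-0.3638, -0.3638, 0.8489, -0.1213)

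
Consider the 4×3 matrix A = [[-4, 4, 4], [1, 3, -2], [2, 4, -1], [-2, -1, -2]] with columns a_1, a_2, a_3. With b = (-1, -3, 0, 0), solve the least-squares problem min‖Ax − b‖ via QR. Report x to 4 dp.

x = (0.2057, -0.3569, 0.3259)

a_1 = (-4, 1, 2, -2); ‖a_1‖ = 5.0000, so e_1 = (-0.8000, 0.2000, 0.4000, -0.4000).
e_1·a_2 = (-0.8000)·4 + 0.2000·3 + 0.4000·4 + (-0.4000)·(-1) = -0.6000.
u_2 = a_2 + 0.6000·e_1 = (3.5200, 3.1200, 4.2400, -1.2400).
‖u_2‖ = 6.4529, so e_2 = (0.5455, 0.4835, 0.6571, -0.1922).
e_1·a_3 = (-0.8000)·4 + 0.2000·(-2) + 0.4000·(-1) + (-0.4000)·(-2) = -3.2000; e_2·a_3 = 0.5455·4 + 0.4835·(-2) + 0.6571·(-1) + (-0.1922)·(-2) = 0.9422.
u_3 = a_3 + 3.2000·e_1 − 0.9422·e_2 = (0.9260, -1.8156, -0.3391, -3.0989).
‖u_3‖ = 3.7245, so e_3 = (0.2486, -0.4875, -0.0910, -0.8320).
Qᵀb = (0.2000, -1.9960, 1.2137).
Back-substitute: x_3 = 1.2137/3.7245 = 0.3259.
x_2 = (-1.9960 − 0.9422·0.3259)/6.4529 = -0.3569.
x_1 = (0.2000 + 0.6000·(-0.3569) + 3.2000·0.3259)/5.0000 = 0.2057.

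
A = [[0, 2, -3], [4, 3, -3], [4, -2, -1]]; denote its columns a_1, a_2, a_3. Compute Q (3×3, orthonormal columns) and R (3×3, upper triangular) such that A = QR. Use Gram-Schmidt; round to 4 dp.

Q = [[0.0000, 0.4924, -0.8704], [0.7071, 0.6155, 0.3482], [0.7071, -0.6155, -0.3482]], R = [[5.6569, 0.7071, -2.8284], [0.0000, 4.0620, -2.7080], [0.0000, 0.0000, 1.9149]]

e_1 = a_1/‖a_1‖ = (0, 4, 4)/5.6569 = (0.0000, 0.7071, 0.7071).
r_{12} = e_1·a_2 = 0.7071.
u_2 = a_2 − 0.7071·e_1 = (2.0000, 2.5000, -2.5000).
‖u_2‖ = 4.0620, so e_2 = (0.4924, 0.6155, -0.6155).
r_{13} = e_1·a_3 = -2.8284; r_{23} = e_2·a_3 = -2.7080.
u_3 = a_3 + 2.8284·e_1 + 2.7080·e_2 = (-1.6667, 0.6667, -0.6667).
‖u_3‖ = 1.9149, so e_3 = (-0.8704, 0.3482, -0.3482).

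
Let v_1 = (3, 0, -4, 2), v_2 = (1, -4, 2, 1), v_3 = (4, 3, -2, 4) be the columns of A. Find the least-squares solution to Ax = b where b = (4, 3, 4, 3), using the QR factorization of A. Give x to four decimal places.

v_1 = (3, 0, -4, 2); ‖v_1‖ = 5.3852, so e_1 = (0.5571, 0.0000, -0.7428, 0.3714).
e_1·v_2 = 0.5571·1 + 0.0000·(-4) + (-0.7428)·2 + 0.3714·1 = -0.5571.
u_2 = v_2 + 0.5571·e_1 = (1.3103, -4.0000, 1.5862, 1.2069).
‖u_2‖ = 4.6572, so e_2 = (0.2814, -0.8589, 0.3406, 0.2591).
e_1·v_3 = 0.5571·4 + 0.0000·3 + (-0.7428)·(-2) + 0.3714·4 = 5.1995; e_2·v_3 = 0.2814·4 + (-0.8589)·3 + 0.3406·(-2) + 0.2591·4 = -1.0958.
u_3 = v_3 − 5.1995·e_1 + 1.0958·e_2 = (1.4118, 2.0588, 2.2353, 2.3529).
‖u_3‖ = 4.0945, so e_3 = (0.3448, 0.5028, 0.5459, 0.5747).
Qᵀb = (0.3714, 0.6886, 6.7954).
Back-substitute: x_3 = 6.7954/4.0945 = 1.6596.
x_2 = (0.6886 + 1.0958·1.6596)/4.6572 = 0.5384.
x_1 = (0.3714 + 0.5571·0.5384 − 5.1995·1.6596)/5.3852 = -1.4778.

x = (-1.4778, 0.5384, 1.6596)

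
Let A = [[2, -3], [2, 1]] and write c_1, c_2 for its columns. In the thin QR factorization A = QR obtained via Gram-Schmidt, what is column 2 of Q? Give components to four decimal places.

q_2 = (-0.7071, 0.7071)

q_1 = c_1/‖c_1‖ = (2, 2)/2.8284 = (0.7071, 0.7071).
r_{12} = q_1·c_2 = -1.4142.
u_2 = c_2 + 1.4142·q_1 = (-2.0000, 2.0000).
‖u_2‖ = 2.8284, so q_2 = (-0.7071, 0.7071).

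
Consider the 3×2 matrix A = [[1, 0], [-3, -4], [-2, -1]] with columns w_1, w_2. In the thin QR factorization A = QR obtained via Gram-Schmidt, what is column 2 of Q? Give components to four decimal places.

e_1 = w_1/‖w_1‖ = (1, -3, -2)/3.7417 = (0.2673, -0.8018, -0.5345).
r_{12} = e_1·w_2 = 3.7417.
u_2 = w_2 − 3.7417·e_1 = (-1.0000, -1.0000, 1.0000).
‖u_2‖ = 1.7321, so e_2 = (-0.5774, -0.5774, 0.5774).

e_2 = (-0.5774, -0.5774, 0.5774)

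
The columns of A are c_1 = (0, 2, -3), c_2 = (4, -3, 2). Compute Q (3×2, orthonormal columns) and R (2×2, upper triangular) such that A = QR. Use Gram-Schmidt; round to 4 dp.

Q = [[0.0000, 0.9448], [0.5547, -0.2725], [-0.8321, -0.1817]], R = [[3.6056, -3.3282], [0.0000, 4.2336]]

c_1 = (0, 2, -3); ‖c_1‖ = 3.6056, so e_1 = (0.0000, 0.5547, -0.8321).
e_1·c_2 = 0.0000·4 + 0.5547·(-3) + (-0.8321)·2 = -3.3282.
u_2 = c_2 + 3.3282·e_1 = (4.0000, -1.1538, -0.7692).
‖u_2‖ = 4.2336, so e_2 = (0.9448, -0.2725, -0.1817).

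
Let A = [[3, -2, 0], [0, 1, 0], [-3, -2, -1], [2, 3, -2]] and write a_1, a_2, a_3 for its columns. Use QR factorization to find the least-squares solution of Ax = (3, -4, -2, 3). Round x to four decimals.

a_1 = (3, 0, -3, 2); ‖a_1‖ = 4.6904, so e_1 = (0.6396, 0.0000, -0.6396, 0.4264).
e_1·a_2 = 0.6396·(-2) + 0.0000·1 + (-0.6396)·(-2) + 0.4264·3 = 1.2792.
u_2 = a_2 − 1.2792·e_1 = (-2.8182, 1.0000, -1.1818, 2.4545).
‖u_2‖ = 4.0452, so e_2 = (-0.6967, 0.2472, -0.2922, 0.6068).
e_1·a_3 = 0.6396·0 + 0.0000·0 + (-0.6396)·(-1) + 0.4264·(-2) = -0.2132; e_2·a_3 = (-0.6967)·0 + 0.2472·0 + (-0.2922)·(-1) + 0.6068·(-2) = -0.9214.
u_3 = a_3 + 0.2132·e_1 + 0.9214·e_2 = (-0.5056, 0.2278, -1.4056, -1.3500).
‖u_3‖ = 2.0262, so e_3 = (-0.2495, 0.1124, -0.6937, -0.6663).
Qᵀb = (4.4772, -0.6742, -1.8096).
Back-substitute: x_3 = -1.8096/2.0262 = -0.8931.
x_2 = (-0.6742 + 0.9214·(-0.8931))/4.0452 = -0.3701.
x_1 = (4.4772 − 1.2792·(-0.3701) + 0.2132·(-0.8931))/4.6904 = 1.0149.

x = (1.0149, -0.3701, -0.8931)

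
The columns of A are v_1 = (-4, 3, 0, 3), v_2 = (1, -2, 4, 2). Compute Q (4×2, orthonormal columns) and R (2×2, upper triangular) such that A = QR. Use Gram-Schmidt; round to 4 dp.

Q = [[-0.6860, 0.1069], [0.5145, -0.3326], [0.0000, 0.8076], [0.5145, 0.4751]], R = [[5.8310, -0.6860], [0.0000, 4.9527]]

v_1 = (-4, 3, 0, 3); ‖v_1‖ = 5.8310, so q_1 = (-0.6860, 0.5145, 0.0000, 0.5145).
q_1·v_2 = (-0.6860)·1 + 0.5145·(-2) + 0.0000·4 + 0.5145·2 = -0.6860.
u_2 = v_2 + 0.6860·q_1 = (0.5294, -1.6471, 4.0000, 2.3529).
‖u_2‖ = 4.9527, so q_2 = (0.1069, -0.3326, 0.8076, 0.4751).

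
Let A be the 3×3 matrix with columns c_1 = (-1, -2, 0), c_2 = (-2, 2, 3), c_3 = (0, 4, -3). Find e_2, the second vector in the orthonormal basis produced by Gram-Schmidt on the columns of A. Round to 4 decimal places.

e_1 = c_1/‖c_1‖ = (-1, -2, 0)/2.2361 = (-0.4472, -0.8944, 0.0000).
r_{12} = e_1·c_2 = -0.8944.
u_2 = c_2 + 0.8944·e_1 = (-2.4000, 1.2000, 3.0000).
‖u_2‖ = 4.0249, so e_2 = (-0.5963, 0.2981, 0.7454).

e_2 = (-0.5963, 0.2981, 0.7454)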